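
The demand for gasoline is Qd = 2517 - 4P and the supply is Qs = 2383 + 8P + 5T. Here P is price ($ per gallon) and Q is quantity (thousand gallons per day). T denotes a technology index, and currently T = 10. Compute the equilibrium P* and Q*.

With T = 10, supply is Qs = 2433 + 8P.
Set Qd = Qs: 2517 - 4P = 2433 + 8P, so 84 = 12P and P* = 7.
Plugging P* into demand: Q* = 2517 - 4(7) = 2489.

P* = 7, Q* = 2489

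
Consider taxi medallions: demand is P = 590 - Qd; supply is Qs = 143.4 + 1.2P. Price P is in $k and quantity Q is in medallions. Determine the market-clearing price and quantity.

Inverting to quantity form: Qd = 590 - P.
Equating demand and supply, 590 - P = 143.4 + 1.2P gives 2.2P = 446.6, so P* = 203.
Plugging P* into demand: Q* = 590 - 203 = 387.

P* = 203, Q* = 387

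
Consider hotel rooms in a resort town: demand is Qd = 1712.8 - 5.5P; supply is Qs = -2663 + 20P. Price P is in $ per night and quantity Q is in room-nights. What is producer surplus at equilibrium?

Equating demand and supply, 1712.8 - 5.5P = -2663 + 20P gives 25.5P = 4375.8, so P* = 171.6.
Substitute back: Q* = 1712.8 - 5.5(171.6) = 769.
Supply choke price (Qs = 0): P = 133.15. Producer surplus = ½ × (171.6 - 133.15) × 769 = 14784.025.

Producer surplus = 14784.025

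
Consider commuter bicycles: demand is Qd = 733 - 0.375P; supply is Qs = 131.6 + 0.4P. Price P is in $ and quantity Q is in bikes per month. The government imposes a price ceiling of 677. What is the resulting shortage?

Shortage = 76.725

With P fixed at 677, quantity demanded is 479.125 and quantity supplied is 402.4.
Shortage = Qd - Qs = 479.125 - 402.4 = 76.725.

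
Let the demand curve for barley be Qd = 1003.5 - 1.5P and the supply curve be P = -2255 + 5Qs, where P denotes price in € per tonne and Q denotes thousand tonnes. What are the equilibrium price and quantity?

P* = 325, Q* = 516

Inverting to quantity form: Qs = 451 + 0.2P.
At equilibrium Qd = Qs, so 1003.5 - 1.5P = 451 + 0.2P; collecting terms, 552.5 = 1.7P and P* = 325.
From the demand curve, Q* = 1003.5 - 1.5(325) = 516.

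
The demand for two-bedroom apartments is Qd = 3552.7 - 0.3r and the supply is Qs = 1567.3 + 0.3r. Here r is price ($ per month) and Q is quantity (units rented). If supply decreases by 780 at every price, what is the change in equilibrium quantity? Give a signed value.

Equating demand and supply, 3552.7 - 0.3r = 1567.3 + 0.3r gives 0.6r = 1985.4, so r* = 3309.
Then Q* = 3552.7 - 0.3(3309) = 2560.
After the shift, supply is Qs = 787.3 + 0.3r.
Re-solving, 0.6r = 2765.4 gives r = 4609 and Q = 2170.
ΔQ = 2170 - 2560 = -390.

ΔQ = -390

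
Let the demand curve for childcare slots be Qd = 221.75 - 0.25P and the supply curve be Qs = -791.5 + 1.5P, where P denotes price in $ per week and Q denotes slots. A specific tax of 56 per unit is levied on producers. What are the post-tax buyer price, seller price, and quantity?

Producers keep P_s = P_b - 56 per unit, so supply in terms of the buyer price is Qs = -875.5 + 1.5P_b.
Equate demand and the shifted supply: 221.75 - 0.25P_b = -875.5 + 1.5P_b, giving 1.75P_b = 1097.25, so P_b = 627.
So P_s = 571 and the quantity traded is Q = 221.75 - 0.25(627) = 65.

P_b = 627, P_s = 571, Q = 65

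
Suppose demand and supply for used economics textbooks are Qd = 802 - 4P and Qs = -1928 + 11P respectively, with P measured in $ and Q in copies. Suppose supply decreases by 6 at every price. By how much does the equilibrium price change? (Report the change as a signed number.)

ΔP = 0.4

Set Qd = Qs: 802 - 4P = -1928 + 11P, so 2730 = 15P and P* = 182.
Plugging P* into demand: Q* = 802 - 4(182) = 74.
After the shift, supply is Qs = -1934 + 11P.
New equilibrium: 2736 = 15P, so P = 182.4 and Q = 72.4.
ΔP = 182.4 - 182 = 0.4.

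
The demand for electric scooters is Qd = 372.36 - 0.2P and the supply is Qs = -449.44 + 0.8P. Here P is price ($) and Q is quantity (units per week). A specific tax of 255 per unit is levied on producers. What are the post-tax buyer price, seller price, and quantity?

The tax drives a wedge P_b - P_s = 255. Substituting P_s = P_b - 255 into supply: Qs = -653.44 + 0.8P_b.
Equate demand and the shifted supply: 372.36 - 0.2P_b = -653.44 + 0.8P_b, giving P_b = 1025.8, so P_b = 1025.8.
Then P_s = 1025.8 - 255 = 770.8 and Q = 372.36 - 0.2(1025.8) = 167.2.

P_b = 1025.8, P_s = 770.8, Q = 167.2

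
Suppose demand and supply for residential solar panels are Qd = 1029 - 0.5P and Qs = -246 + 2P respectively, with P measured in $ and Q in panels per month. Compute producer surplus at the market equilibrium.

Producer surplus = 149769

At equilibrium Qd = Qs, so 1029 - 0.5P = -246 + 2P; collecting terms, 1275 = 2.5P and P* = 510.
Substitute back: Q* = 1029 - 0.5(510) = 774.
Supply choke price (Qs = 0): P = 123. Producer surplus = ½ × (510 - 123) × 774 = 149769.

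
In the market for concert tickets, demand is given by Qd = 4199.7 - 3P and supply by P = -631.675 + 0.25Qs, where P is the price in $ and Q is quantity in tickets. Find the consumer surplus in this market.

Consumer surplus = 2021533.215

Inverting to quantity form: Qs = 2526.7 + 4P.
At equilibrium Qd = Qs, so 4199.7 - 3P = 2526.7 + 4P; collecting terms, 1673 = 7P and P* = 239.
Substitute back: Q* = 4199.7 - 3(239) = 3482.7.
Demand choke price (Qd = 0): P = 4199.7/3 = 1399.9. Consumer surplus = ½ × (1399.9 - 239) × 3482.7 = 2021533.215.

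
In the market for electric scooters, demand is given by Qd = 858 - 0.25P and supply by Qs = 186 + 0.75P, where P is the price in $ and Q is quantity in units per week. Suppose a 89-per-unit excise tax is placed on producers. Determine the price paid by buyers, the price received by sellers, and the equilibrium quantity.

The tax drives a wedge P_b - P_s = 89. Substituting P_s = P_b - 89 into supply: Qs = 119.25 + 0.75P_b.
Market clearing requires 858 - 0.25P_b = 119.25 + 0.75P_b; hence 738.75 = P_b and P_b = 738.75.
So P_s = 649.75 and the quantity traded is Q = 858 - 0.25(738.75) = 673.3125.

P_b = 738.75, P_s = 649.75, Q = 673.3125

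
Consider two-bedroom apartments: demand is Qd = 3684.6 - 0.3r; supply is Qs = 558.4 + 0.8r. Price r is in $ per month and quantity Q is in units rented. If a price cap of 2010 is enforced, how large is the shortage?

Shortage = 915.2

Evaluating both curves at the ceiling price 2010 gives Qd = 3081.6, Qs = 2166.4.
Shortage = Qd - Qs = 3081.6 - 2166.4 = 915.2.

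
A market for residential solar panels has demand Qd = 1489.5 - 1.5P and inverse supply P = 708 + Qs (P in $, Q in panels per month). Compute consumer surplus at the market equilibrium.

Inverting to quantity form: Qs = -708 + P.
Set Qd = Qs: 1489.5 - 1.5P = -708 + P, so 2197.5 = 2.5P and P* = 879.
Then Q* = 1489.5 - 1.5(879) = 171.
Demand choke price (Qd = 0): P = 1489.5/1.5 = 993. Consumer surplus = ½ × (993 - 879) × 171 = 9747.

Consumer surplus = 9747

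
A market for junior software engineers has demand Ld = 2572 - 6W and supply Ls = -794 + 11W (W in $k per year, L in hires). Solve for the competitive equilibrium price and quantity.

Set Ld = Ls: 2572 - 6W = -794 + 11W, so 3366 = 17W and W* = 198.
Then L* = 2572 - 6(198) = 1384.

W* = 198, L* = 1384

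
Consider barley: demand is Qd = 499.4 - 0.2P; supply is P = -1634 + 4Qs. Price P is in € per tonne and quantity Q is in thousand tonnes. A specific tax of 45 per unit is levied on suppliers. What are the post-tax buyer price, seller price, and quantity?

Solving each curve for Q: Qs = 408.5 + 0.25P.
With a tax of 45 on suppliers, they supply based on the net price P_s = P_b - 45, so Qs = 397.25 + 0.25P_b.
Market clearing requires 499.4 - 0.2P_b = 397.25 + 0.25P_b; hence 102.15 = 0.45P_b and P_b = 227.
So P_s = 182 and the quantity traded is Q = 499.4 - 0.2(227) = 454.

P_b = 227, P_s = 182, Q = 454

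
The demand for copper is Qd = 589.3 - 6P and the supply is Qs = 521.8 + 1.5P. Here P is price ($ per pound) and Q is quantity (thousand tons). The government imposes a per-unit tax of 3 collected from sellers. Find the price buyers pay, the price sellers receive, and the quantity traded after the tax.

The tax drives a wedge P_b - P_s = 3. Substituting P_s = P_b - 3 into supply: Qs = 517.3 + 1.5P_b.
Equate demand and the shifted supply: 589.3 - 6P_b = 517.3 + 1.5P_b, giving 7.5P_b = 72, so P_b = 9.6.
So P_s = 6.6 and the quantity traded is Q = 589.3 - 6(9.6) = 531.7.

P_b = 9.6, P_s = 6.6, Q = 531.7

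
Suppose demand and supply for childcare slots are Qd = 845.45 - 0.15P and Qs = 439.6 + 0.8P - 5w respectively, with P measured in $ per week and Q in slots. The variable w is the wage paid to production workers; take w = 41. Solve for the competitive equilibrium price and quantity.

P* = 643, Q* = 749

With w = 41, supply is Qs = 234.6 + 0.8P.
At equilibrium Qd = Qs, so 845.45 - 0.15P = 234.6 + 0.8P; collecting terms, 610.85 = 0.95P and P* = 643.
Substitute back: Q* = 845.45 - 0.15(643) = 749.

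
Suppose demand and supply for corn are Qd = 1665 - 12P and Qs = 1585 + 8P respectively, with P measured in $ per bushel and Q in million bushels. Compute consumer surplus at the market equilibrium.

Consumer surplus = 108945.375

Equating demand and supply, 1665 - 12P = 1585 + 8P gives 20P = 80, so P* = 4.
Plugging P* into demand: Q* = 1665 - 12(4) = 1617.
Demand choke price (Qd = 0): P = 1665/12 = 138.75. Consumer surplus = ½ × (138.75 - 4) × 1617 = 108945.375.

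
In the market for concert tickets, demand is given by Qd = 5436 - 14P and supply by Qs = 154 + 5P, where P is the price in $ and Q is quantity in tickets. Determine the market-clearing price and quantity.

P* = 278, Q* = 1544

Equating demand and supply, 5436 - 14P = 154 + 5P gives 19P = 5282, so P* = 278.
Then Q* = 5436 - 14(278) = 1544.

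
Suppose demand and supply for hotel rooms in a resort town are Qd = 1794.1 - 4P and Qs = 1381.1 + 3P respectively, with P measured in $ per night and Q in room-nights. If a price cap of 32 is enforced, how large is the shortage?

Shortage = 189

Evaluating both curves at the ceiling price 32 gives Qd = 1666.1, Qs = 1477.1.
Shortage = Qd - Qs = 1666.1 - 1477.1 = 189.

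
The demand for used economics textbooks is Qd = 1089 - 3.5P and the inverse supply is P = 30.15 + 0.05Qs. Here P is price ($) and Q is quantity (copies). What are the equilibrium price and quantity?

P* = 72, Q* = 837

Rewriting in direct form: Qs = -603 + 20P.
At equilibrium Qd = Qs, so 1089 - 3.5P = -603 + 20P; collecting terms, 1692 = 23.5P and P* = 72.
Then Q* = 1089 - 3.5(72) = 837.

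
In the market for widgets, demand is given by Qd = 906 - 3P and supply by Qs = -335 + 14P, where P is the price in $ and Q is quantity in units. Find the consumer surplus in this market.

At equilibrium Qd = Qs, so 906 - 3P = -335 + 14P; collecting terms, 1241 = 17P and P* = 73.
From the demand curve, Q* = 906 - 3(73) = 687.
Demand choke price (Qd = 0): P = 906/3 = 302. Consumer surplus = ½ × (302 - 73) × 687 = 78661.5.

Consumer surplus = 78661.5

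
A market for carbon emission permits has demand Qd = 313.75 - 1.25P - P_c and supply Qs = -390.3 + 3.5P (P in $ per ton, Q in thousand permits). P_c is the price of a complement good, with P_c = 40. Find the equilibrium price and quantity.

With P_c = 40, demand is Qd = 273.75 - 1.25P.
Equating demand and supply, 273.75 - 1.25P = -390.3 + 3.5P gives 4.75P = 664.05, so P* = 139.8.
Then Q* = 273.75 - 1.25(139.8) = 99.

P* = 139.8, Q* = 99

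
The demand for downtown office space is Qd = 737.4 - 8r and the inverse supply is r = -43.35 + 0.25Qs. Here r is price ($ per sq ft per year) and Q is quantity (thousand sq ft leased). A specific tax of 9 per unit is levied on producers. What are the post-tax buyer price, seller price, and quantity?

r_b = 50, r_s = 41, Q = 337.4

Rewriting in direct form: Qs = 173.4 + 4r.
With a tax of 9 on producers, they supply based on the net price r_s = r_b - 9, so Qs = 137.4 + 4r_b.
Set Qd = Qs: 737.4 - 8r_b = 137.4 + 4r_b, so 600 = 12r_b and r_b = 50.
Then r_s = 50 - 9 = 41 and Q = 737.4 - 8(50) = 337.4.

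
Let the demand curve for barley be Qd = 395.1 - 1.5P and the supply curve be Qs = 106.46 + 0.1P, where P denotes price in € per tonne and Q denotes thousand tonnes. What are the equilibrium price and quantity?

P* = 180.4, Q* = 124.5

Set Qd = Qs: 395.1 - 1.5P = 106.46 + 0.1P, so 288.64 = 1.6P and P* = 180.4.
From the demand curve, Q* = 395.1 - 1.5(180.4) = 124.5.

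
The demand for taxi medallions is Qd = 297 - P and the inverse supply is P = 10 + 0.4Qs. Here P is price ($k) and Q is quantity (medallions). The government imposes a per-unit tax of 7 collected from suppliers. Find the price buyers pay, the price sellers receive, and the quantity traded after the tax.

Rewriting in direct form: Qs = -25 + 2.5P.
The tax drives a wedge P_b - P_s = 7. Substituting P_s = P_b - 7 into supply: Qs = -42.5 + 2.5P_b.
Set Qd = Qs: 297 - P_b = -42.5 + 2.5P_b, so 339.5 = 3.5P_b and P_b = 97.
Then P_s = 97 - 7 = 90 and Q = 297 - 97 = 200.

P_b = 97, P_s = 90, Q = 200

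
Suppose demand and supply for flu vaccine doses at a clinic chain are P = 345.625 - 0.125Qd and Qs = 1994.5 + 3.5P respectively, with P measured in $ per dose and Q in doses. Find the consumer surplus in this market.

Consumer surplus = 310527.5625

In direct form, Qd = 2765 - 8P.
Set Qd = Qs: 2765 - 8P = 1994.5 + 3.5P, so 770.5 = 11.5P and P* = 67.
From the demand curve, Q* = 2765 - 8(67) = 2229.
Demand choke price (Qd = 0): P = 2765/8 = 345.625. Consumer surplus = ½ × (345.625 - 67) × 2229 = 310527.5625.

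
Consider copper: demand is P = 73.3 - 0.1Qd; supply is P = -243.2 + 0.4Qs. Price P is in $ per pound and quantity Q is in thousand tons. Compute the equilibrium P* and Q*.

Solving each curve for Q: Qd = 733 - 10P and Qs = 608 + 2.5P.
Equating demand and supply, 733 - 10P = 608 + 2.5P gives 12.5P = 125, so P* = 10.
Then Q* = 733 - 10(10) = 633.

P* = 10, Q* = 633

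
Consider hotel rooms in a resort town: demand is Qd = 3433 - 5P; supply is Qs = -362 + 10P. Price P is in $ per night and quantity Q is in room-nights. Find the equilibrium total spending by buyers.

Set Qd = Qs: 3433 - 5P = -362 + 10P, so 3795 = 15P and P* = 253.
Substitute back: Q* = 3433 - 5(253) = 2168.
Total spending by buyers = P* × Q* = 253 × 2168 = 548504.

Total spending by buyers = 548504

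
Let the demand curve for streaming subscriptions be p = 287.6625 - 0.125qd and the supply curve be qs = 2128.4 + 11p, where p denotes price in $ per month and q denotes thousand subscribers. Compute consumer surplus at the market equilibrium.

Consumer surplus = 310388.265625

Inverting to quantity form: qd = 2301.3 - 8p.
At equilibrium qd = qs, so 2301.3 - 8p = 2128.4 + 11p; collecting terms, 172.9 = 19p and p* = 9.1.
Substitute back: q* = 2301.3 - 8(9.1) = 2228.5.
Demand choke price (qd = 0): p = 2301.3/8 = 287.6625. Consumer surplus = ½ × (287.6625 - 9.1) × 2228.5 = 310388.265625.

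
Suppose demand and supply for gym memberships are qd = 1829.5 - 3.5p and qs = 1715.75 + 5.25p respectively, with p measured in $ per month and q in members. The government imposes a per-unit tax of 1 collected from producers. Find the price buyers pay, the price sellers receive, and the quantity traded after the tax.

The tax drives a wedge p_b - p_s = 1. Substituting p_s = p_b - 1 into supply: qs = 1710.5 + 5.25p_b.
Set qd = qs: 1829.5 - 3.5p_b = 1710.5 + 5.25p_b, so 119 = 8.75p_b and p_b = 13.6.
Then p_s = 13.6 - 1 = 12.6 and q = 1829.5 - 3.5(13.6) = 1781.9.

p_b = 13.6, p_s = 12.6, q = 1781.9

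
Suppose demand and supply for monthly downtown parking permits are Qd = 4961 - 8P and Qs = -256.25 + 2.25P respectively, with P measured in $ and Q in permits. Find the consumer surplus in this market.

Equating demand and supply, 4961 - 8P = -256.25 + 2.25P gives 10.25P = 5217.25, so P* = 509.
Substitute back: Q* = 4961 - 8(509) = 889.
Demand choke price (Qd = 0): P = 4961/8 = 620.125. Consumer surplus = ½ × (620.125 - 509) × 889 = 49395.0625.

Consumer surplus = 49395.0625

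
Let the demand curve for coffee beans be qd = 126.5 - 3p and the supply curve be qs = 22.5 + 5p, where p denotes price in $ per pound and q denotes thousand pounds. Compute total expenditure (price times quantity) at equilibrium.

Total expenditure = 1137.5

At equilibrium qd = qs, so 126.5 - 3p = 22.5 + 5p; collecting terms, 104 = 8p and p* = 13.
Then q* = 126.5 - 3(13) = 87.5.
Total expenditure = p* × q* = 13 × 87.5 = 1137.5.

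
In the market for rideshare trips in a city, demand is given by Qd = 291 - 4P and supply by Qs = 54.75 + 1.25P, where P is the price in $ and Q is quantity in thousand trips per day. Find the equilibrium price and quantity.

Equating demand and supply, 291 - 4P = 54.75 + 1.25P gives 5.25P = 236.25, so P* = 45.
Then Q* = 291 - 4(45) = 111.

P* = 45, Q* = 111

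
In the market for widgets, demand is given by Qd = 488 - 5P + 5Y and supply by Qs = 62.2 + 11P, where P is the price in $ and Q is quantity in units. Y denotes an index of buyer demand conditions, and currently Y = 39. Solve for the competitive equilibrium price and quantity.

With Y = 39, demand is Qd = 683 - 5P.
The market clears where 683 - 5P = 62.2 + 11P. Rearranging, 16P = 620.8, hence P* = 38.8.
Plugging P* into demand: Q* = 683 - 5(38.8) = 489.

P* = 38.8, Q* = 489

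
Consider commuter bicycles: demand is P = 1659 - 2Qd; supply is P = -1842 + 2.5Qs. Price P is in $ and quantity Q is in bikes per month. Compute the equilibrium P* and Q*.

P* = 103, Q* = 778

Rewriting in direct form: Qd = 829.5 - 0.5P and Qs = 736.8 + 0.4P.
Equating demand and supply, 829.5 - 0.5P = 736.8 + 0.4P gives 0.9P = 92.7, so P* = 103.
Then Q* = 829.5 - 0.5(103) = 778.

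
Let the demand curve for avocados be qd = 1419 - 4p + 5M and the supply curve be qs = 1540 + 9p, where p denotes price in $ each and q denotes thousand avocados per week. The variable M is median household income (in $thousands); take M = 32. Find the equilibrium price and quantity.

With M = 32, demand is qd = 1579 - 4p.
The market clears where 1579 - 4p = 1540 + 9p. Rearranging, 13p = 39, hence p* = 3.
Substitute back: q* = 1579 - 4(3) = 1567.

p* = 3, q* = 1567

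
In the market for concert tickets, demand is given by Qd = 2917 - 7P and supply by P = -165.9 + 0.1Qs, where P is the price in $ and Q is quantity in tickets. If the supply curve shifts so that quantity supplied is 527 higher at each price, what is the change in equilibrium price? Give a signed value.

In direct form, Qs = 1659 + 10P.
The market clears where 2917 - 7P = 1659 + 10P. Rearranging, 17P = 1258, hence P* = 74.
From the demand curve, Q* = 2917 - 7(74) = 2399.
After the shift, supply is Qs = 2186 + 10P.
New equilibrium: 731 = 17P, so P = 43 and Q = 2616.
ΔP = 43 - 74 = -31.

ΔP = -31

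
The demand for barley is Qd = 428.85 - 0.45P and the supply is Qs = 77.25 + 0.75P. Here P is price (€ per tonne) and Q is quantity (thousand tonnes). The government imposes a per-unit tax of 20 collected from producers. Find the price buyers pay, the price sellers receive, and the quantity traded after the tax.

The tax drives a wedge P_b - P_s = 20. Substituting P_s = P_b - 20 into supply: Qs = 62.25 + 0.75P_b.
Set Qd = Qs: 428.85 - 0.45P_b = 62.25 + 0.75P_b, so 366.6 = 1.2P_b and P_b = 305.5.
Then P_s = 305.5 - 20 = 285.5 and Q = 428.85 - 0.45(305.5) = 291.375.

P_b = 305.5, P_s = 285.5, Q = 291.375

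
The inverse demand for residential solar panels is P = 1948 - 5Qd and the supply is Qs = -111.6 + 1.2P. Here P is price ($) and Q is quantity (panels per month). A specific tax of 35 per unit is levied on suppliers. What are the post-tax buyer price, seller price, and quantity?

In direct form, Qd = 389.6 - 0.2P.
The tax drives a wedge P_b - P_s = 35. Substituting P_s = P_b - 35 into supply: Qs = -153.6 + 1.2P_b.
Market clearing requires 389.6 - 0.2P_b = -153.6 + 1.2P_b; hence 543.2 = 1.4P_b and P_b = 388.
Then P_s = 388 - 35 = 353 and Q = 389.6 - 0.2(388) = 312.

P_b = 388, P_s = 353, Q = 312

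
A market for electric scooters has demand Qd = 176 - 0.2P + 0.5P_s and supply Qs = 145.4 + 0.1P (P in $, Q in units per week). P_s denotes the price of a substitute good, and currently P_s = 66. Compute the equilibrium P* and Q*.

P* = 212, Q* = 166.6

With P_s = 66, demand is Qd = 209 - 0.2P.
Set Qd = Qs: 209 - 0.2P = 145.4 + 0.1P, so 63.6 = 0.3P and P* = 212.
From the demand curve, Q* = 209 - 0.2(212) = 166.6.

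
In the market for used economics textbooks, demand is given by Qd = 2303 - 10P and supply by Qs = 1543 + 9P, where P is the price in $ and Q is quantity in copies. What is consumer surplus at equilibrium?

Consumer surplus = 181070.45

At equilibrium Qd = Qs, so 2303 - 10P = 1543 + 9P; collecting terms, 760 = 19P and P* = 40.
Then Q* = 2303 - 10(40) = 1903.
Demand choke price (Qd = 0): P = 2303/10 = 230.3. Consumer surplus = ½ × (230.3 - 40) × 1903 = 181070.45.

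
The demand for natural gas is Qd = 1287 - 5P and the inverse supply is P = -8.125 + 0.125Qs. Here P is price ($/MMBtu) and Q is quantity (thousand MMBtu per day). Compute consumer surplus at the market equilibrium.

Rewriting in direct form: Qs = 65 + 8P.
The market clears where 1287 - 5P = 65 + 8P. Rearranging, 13P = 1222, hence P* = 94.
Then Q* = 1287 - 5(94) = 817.
Demand choke price (Qd = 0): P = 1287/5 = 257.4. Consumer surplus = ½ × (257.4 - 94) × 817 = 66748.9.

Consumer surplus = 66748.9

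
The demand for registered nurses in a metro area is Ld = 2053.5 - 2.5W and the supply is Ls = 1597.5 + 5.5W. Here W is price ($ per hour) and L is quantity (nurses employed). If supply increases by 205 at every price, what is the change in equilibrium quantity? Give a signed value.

At equilibrium Ld = Ls, so 2053.5 - 2.5W = 1597.5 + 5.5W; collecting terms, 456 = 8W and W* = 57.
Substitute back: L* = 2053.5 - 2.5(57) = 1911.
After the shift, supply is Ls = 1802.5 + 5.5W.
Re-solving, 8W = 251 gives W = 31.375 and L = 1975.0625.
ΔL = 1975.0625 - 1911 = 64.0625.

ΔL = 64.0625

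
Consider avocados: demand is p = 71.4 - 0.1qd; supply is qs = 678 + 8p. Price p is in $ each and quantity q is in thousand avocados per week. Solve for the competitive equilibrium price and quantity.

Inverting to quantity form: qd = 714 - 10p.
Set qd = qs: 714 - 10p = 678 + 8p, so 36 = 18p and p* = 2.
From the demand curve, q* = 714 - 10(2) = 694.

p* = 2, q* = 694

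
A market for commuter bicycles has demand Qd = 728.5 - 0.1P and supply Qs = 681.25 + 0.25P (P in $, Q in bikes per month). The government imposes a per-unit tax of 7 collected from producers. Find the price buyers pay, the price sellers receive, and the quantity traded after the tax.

Producers keep P_s = P_b - 7 per unit, so supply in terms of the buyer price is Qs = 679.5 + 0.25P_b.
Equate demand and the shifted supply: 728.5 - 0.1P_b = 679.5 + 0.25P_b, giving 0.35P_b = 49, so P_b = 140.
Then P_s = 140 - 7 = 133 and Q = 728.5 - 0.1(140) = 714.5.

P_b = 140, P_s = 133, Q = 714.5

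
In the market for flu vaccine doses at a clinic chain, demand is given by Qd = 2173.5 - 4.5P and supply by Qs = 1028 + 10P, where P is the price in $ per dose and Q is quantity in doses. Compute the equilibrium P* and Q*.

At equilibrium Qd = Qs, so 2173.5 - 4.5P = 1028 + 10P; collecting terms, 1145.5 = 14.5P and P* = 79.
Substitute back: Q* = 2173.5 - 4.5(79) = 1818.

P* = 79, Q* = 1818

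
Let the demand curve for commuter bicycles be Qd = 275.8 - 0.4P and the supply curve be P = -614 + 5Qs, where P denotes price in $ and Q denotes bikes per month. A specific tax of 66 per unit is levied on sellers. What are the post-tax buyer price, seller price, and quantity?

P_b = 277, P_s = 211, Q = 165

Inverting to quantity form: Qs = 122.8 + 0.2P.
With a tax of 66 on sellers, they supply based on the net price P_s = P_b - 66, so Qs = 109.6 + 0.2P_b.
Equate demand and the shifted supply: 275.8 - 0.4P_b = 109.6 + 0.2P_b, giving 0.6P_b = 166.2, so P_b = 277.
Then P_s = 277 - 66 = 211 and Q = 275.8 - 0.4(277) = 165.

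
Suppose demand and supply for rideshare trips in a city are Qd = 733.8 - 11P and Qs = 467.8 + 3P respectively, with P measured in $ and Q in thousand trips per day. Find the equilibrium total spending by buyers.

Total spending by buyers = 9971.2

At equilibrium Qd = Qs, so 733.8 - 11P = 467.8 + 3P; collecting terms, 266 = 14P and P* = 19.
Then Q* = 733.8 - 11(19) = 524.8.
Total spending by buyers = P* × Q* = 19 × 524.8 = 9971.2.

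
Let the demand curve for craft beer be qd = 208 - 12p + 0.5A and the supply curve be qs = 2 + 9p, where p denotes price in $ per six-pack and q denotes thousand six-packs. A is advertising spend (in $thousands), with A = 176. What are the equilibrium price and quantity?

p* = 14, q* = 128

With A = 176, demand is qd = 296 - 12p.
Set qd = qs: 296 - 12p = 2 + 9p, so 294 = 21p and p* = 14.
From the demand curve, q* = 296 - 12(14) = 128.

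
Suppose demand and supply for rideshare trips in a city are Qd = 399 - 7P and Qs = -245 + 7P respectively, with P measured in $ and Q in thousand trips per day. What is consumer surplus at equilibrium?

Consumer surplus = 423.5

At equilibrium Qd = Qs, so 399 - 7P = -245 + 7P; collecting terms, 644 = 14P and P* = 46.
From the demand curve, Q* = 399 - 7(46) = 77.
Demand choke price (Qd = 0): P = 399/7 = 57. Consumer surplus = ½ × (57 - 46) × 77 = 423.5.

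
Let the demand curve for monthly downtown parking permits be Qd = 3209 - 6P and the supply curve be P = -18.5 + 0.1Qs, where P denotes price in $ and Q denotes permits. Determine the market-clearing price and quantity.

P* = 189, Q* = 2075

In direct form, Qs = 185 + 10P.
Equating demand and supply, 3209 - 6P = 185 + 10P gives 16P = 3024, so P* = 189.
Then Q* = 3209 - 6(189) = 2075.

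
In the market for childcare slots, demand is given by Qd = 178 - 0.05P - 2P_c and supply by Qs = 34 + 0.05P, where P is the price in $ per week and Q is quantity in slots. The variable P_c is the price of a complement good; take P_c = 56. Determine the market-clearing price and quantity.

P* = 320, Q* = 50

With P_c = 56, demand is Qd = 66 - 0.05P.
The market clears where 66 - 0.05P = 34 + 0.05P. Rearranging, 0.1P = 32, hence P* = 320.
From the demand curve, Q* = 66 - 0.05(320) = 50.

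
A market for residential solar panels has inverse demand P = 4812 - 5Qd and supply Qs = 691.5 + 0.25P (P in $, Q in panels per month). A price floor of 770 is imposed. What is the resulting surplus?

Surplus = 75.6

Rewriting in direct form: Qd = 962.4 - 0.2P.
At P = 770: Qd = 808.4 and Qs = 884.
Surplus = Qs - Qd = 884 - 808.4 = 75.6.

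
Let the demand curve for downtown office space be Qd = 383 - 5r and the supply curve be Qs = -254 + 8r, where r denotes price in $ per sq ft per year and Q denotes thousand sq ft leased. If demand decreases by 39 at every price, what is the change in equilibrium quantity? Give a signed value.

Set Qd = Qs: 383 - 5r = -254 + 8r, so 637 = 13r and r* = 49.
Then Q* = 383 - 5(49) = 138.
After the shift, demand is Qd = 344 - 5r.
The new intersection has 598 = 13r, i.e. r = 46, Q = 114.
ΔQ = 114 - 138 = -24.

ΔQ = -24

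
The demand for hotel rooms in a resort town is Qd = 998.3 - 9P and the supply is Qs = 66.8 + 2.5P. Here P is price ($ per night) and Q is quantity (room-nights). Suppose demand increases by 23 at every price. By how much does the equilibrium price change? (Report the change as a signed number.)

ΔP = 2

Equating demand and supply, 998.3 - 9P = 66.8 + 2.5P gives 11.5P = 931.5, so P* = 81.
Plugging P* into demand: Q* = 998.3 - 9(81) = 269.3.
After the shift, demand is Qd = 1021.3 - 9P.
Re-solving, 11.5P = 954.5 gives P = 83 and Q = 274.3.
ΔP = 83 - 81 = 2.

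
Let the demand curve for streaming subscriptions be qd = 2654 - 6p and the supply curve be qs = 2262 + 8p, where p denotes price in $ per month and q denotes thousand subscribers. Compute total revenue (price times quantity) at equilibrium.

The market clears where 2654 - 6p = 2262 + 8p. Rearranging, 14p = 392, hence p* = 28.
Substitute back: q* = 2654 - 6(28) = 2486.
Total revenue = p* × q* = 28 × 2486 = 69608.

Total revenue = 69608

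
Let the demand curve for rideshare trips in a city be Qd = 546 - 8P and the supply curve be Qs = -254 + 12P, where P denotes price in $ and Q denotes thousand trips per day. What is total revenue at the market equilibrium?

Set Qd = Qs: 546 - 8P = -254 + 12P, so 800 = 20P and P* = 40.
Substitute back: Q* = 546 - 8(40) = 226.
Total revenue = P* × Q* = 40 × 226 = 9040.

Total revenue = 9040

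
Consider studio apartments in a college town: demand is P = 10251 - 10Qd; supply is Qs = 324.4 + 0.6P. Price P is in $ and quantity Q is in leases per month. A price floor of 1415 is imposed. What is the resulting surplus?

In direct form, Qd = 1025.1 - 0.1P.
At P = 1415: Qd = 883.6 and Qs = 1173.4.
Surplus = Qs - Qd = 1173.4 - 883.6 = 289.8.

Surplus = 289.8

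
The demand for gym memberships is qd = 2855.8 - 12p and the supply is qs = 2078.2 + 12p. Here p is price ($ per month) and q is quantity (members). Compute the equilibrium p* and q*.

p* = 32.4, q* = 2467

At equilibrium qd = qs, so 2855.8 - 12p = 2078.2 + 12p; collecting terms, 777.6 = 24p and p* = 32.4.
Substitute back: q* = 2855.8 - 12(32.4) = 2467.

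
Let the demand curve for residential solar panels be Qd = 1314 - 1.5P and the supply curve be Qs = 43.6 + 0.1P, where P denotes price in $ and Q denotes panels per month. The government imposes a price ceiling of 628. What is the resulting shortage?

Shortage = 265.6

At P = 628: Qd = 372 and Qs = 106.4.
Shortage = Qd - Qs = 372 - 106.4 = 265.6.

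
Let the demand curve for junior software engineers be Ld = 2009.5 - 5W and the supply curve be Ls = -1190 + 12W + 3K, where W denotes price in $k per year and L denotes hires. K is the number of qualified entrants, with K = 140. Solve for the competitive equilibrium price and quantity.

W* = 163.5, L* = 1192

With K = 140, supply is Ls = -770 + 12W.
Set Ld = Ls: 2009.5 - 5W = -770 + 12W, so 2779.5 = 17W and W* = 163.5.
Plugging W* into demand: L* = 2009.5 - 5(163.5) = 1192.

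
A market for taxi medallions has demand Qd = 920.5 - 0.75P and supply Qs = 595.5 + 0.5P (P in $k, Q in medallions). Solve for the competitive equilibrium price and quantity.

The market clears where 920.5 - 0.75P = 595.5 + 0.5P. Rearranging, 1.25P = 325, hence P* = 260.
Plugging P* into demand: Q* = 920.5 - 0.75(260) = 725.5.

P* = 260, Q* = 725.5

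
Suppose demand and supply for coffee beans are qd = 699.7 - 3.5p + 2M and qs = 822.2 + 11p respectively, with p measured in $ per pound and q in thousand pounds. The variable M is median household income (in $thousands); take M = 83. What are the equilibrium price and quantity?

With M = 83, demand is qd = 865.7 - 3.5p.
The market clears where 865.7 - 3.5p = 822.2 + 11p. Rearranging, 14.5p = 43.5, hence p* = 3.
From the demand curve, q* = 865.7 - 3.5(3) = 855.2.

p* = 3, q* = 855.2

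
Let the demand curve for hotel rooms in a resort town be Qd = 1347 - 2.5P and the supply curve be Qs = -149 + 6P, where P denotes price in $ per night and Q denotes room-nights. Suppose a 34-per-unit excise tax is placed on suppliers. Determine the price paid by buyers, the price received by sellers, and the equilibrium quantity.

The tax drives a wedge P_b - P_s = 34. Substituting P_s = P_b - 34 into supply: Qs = -353 + 6P_b.
Set Qd = Qs: 1347 - 2.5P_b = -353 + 6P_b, so 1700 = 8.5P_b and P_b = 200.
So P_s = 166 and the quantity traded is Q = 1347 - 2.5(200) = 847.

P_b = 200, P_s = 166, Q = 847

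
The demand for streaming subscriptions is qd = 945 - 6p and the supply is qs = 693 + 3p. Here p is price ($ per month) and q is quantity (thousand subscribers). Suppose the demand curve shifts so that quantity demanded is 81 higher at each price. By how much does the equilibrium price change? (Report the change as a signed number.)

Δp = 9

At equilibrium qd = qs, so 945 - 6p = 693 + 3p; collecting terms, 252 = 9p and p* = 28.
Then q* = 945 - 6(28) = 777.
After the shift, demand is qd = 1026 - 6p.
Re-solving, 9p = 333 gives p = 37 and q = 804.
Δp = 37 - 28 = 9.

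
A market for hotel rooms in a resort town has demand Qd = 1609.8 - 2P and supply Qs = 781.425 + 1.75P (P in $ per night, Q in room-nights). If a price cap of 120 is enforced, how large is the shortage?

Shortage = 378.375

At P = 120: Qd = 1369.8 and Qs = 991.425.
Shortage = Qd - Qs = 1369.8 - 991.425 = 378.375.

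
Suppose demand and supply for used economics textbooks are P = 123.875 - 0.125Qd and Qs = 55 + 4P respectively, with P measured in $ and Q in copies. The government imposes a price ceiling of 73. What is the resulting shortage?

Shortage = 60

Inverting to quantity form: Qd = 991 - 8P.
With P fixed at 73, quantity demanded is 407 and quantity supplied is 347.
Shortage = Qd - Qs = 407 - 347 = 60.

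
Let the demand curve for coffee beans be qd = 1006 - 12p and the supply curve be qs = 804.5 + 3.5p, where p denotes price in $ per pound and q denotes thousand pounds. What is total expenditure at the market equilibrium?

At equilibrium qd = qs, so 1006 - 12p = 804.5 + 3.5p; collecting terms, 201.5 = 15.5p and p* = 13.
From the demand curve, q* = 1006 - 12(13) = 850.
Total expenditure = p* × q* = 13 × 850 = 11050.

Total expenditure = 11050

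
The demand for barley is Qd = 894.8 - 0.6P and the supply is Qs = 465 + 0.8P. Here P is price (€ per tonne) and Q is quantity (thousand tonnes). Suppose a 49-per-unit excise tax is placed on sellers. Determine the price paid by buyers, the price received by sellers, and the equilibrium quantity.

P_b = 335, P_s = 286, Q = 693.8

Sellers keep P_s = P_b - 49 per unit, so supply in terms of the buyer price is Qs = 425.8 + 0.8P_b.
Market clearing requires 894.8 - 0.6P_b = 425.8 + 0.8P_b; hence 469 = 1.4P_b and P_b = 335.
So P_s = 286 and the quantity traded is Q = 894.8 - 0.6(335) = 693.8.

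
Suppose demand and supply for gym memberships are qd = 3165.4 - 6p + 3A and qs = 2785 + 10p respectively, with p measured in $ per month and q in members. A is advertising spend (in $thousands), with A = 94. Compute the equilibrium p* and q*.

With A = 94, demand is qd = 3447.4 - 6p.
Equating demand and supply, 3447.4 - 6p = 2785 + 10p gives 16p = 662.4, so p* = 41.4.
Substitute back: q* = 3447.4 - 6(41.4) = 3199.

p* = 41.4, q* = 3199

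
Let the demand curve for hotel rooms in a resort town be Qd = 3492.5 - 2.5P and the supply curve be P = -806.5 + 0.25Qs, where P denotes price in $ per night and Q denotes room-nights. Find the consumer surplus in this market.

Inverting to quantity form: Qs = 3226 + 4P.
The market clears where 3492.5 - 2.5P = 3226 + 4P. Rearranging, 6.5P = 266.5, hence P* = 41.
Plugging P* into demand: Q* = 3492.5 - 2.5(41) = 3390.
Demand choke price (Qd = 0): P = 3492.5/2.5 = 1397. Consumer surplus = ½ × (1397 - 41) × 3390 = 2298420.

Consumer surplus = 2298420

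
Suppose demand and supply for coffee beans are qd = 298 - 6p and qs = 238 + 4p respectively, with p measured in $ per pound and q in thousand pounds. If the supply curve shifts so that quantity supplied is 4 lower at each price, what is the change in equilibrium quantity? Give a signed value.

Δq = -2.4

At equilibrium qd = qs, so 298 - 6p = 238 + 4p; collecting terms, 60 = 10p and p* = 6.
Plugging p* into demand: q* = 298 - 6(6) = 262.
After the shift, supply is qs = 234 + 4p.
New equilibrium: 64 = 10p, so p = 6.4 and q = 259.6.
Δq = 259.6 - 262 = -2.4.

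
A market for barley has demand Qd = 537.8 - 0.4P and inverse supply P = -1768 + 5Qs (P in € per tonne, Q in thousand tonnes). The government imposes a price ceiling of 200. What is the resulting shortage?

Solving each curve for Q: Qs = 353.6 + 0.2P.
Evaluating both curves at the ceiling price 200 gives Qd = 457.8, Qs = 393.6.
Shortage = Qd - Qs = 457.8 - 393.6 = 64.2.

Shortage = 64.2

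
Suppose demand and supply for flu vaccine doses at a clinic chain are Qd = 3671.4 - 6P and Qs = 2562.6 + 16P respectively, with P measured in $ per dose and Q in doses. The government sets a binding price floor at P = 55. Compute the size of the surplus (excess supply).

Surplus = 101.2

With P fixed at 55, quantity demanded is 3341.4 and quantity supplied is 3442.6.
Surplus = Qs - Qd = 3442.6 - 3341.4 = 101.2.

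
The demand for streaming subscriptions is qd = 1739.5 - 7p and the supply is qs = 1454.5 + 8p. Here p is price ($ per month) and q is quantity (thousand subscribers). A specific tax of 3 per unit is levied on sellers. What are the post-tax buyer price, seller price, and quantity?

p_b = 20.6, p_s = 17.6, q = 1595.3

The tax drives a wedge p_b - p_s = 3. Substituting p_s = p_b - 3 into supply: qs = 1430.5 + 8p_b.
Market clearing requires 1739.5 - 7p_b = 1430.5 + 8p_b; hence 309 = 15p_b and p_b = 20.6.
So p_s = 17.6 and the quantity traded is q = 1739.5 - 7(20.6) = 1595.3.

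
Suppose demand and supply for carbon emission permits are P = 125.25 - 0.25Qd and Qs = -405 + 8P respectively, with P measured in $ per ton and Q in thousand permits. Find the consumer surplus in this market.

Consumer surplus = 4950.125

In direct form, Qd = 501 - 4P.
The market clears where 501 - 4P = -405 + 8P. Rearranging, 12P = 906, hence P* = 75.5.
Then Q* = 501 - 4(75.5) = 199.
Demand choke price (Qd = 0): P = 501/4 = 125.25. Consumer surplus = ½ × (125.25 - 75.5) × 199 = 4950.125.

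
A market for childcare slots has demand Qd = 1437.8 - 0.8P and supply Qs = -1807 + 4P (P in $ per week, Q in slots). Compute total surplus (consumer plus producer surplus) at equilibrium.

The market clears where 1437.8 - 0.8P = -1807 + 4P. Rearranging, 4.8P = 3244.8, hence P* = 676.
From the demand curve, Q* = 1437.8 - 0.8(676) = 897.
Demand choke price = 1797.25; supply choke price = 451.75. CS = ½(1797.25 - 676)(897) = 502880.625; PS = ½(676 - 451.75)(897) = 100576.125. Total surplus = 603456.75.

Total surplus = 603456.75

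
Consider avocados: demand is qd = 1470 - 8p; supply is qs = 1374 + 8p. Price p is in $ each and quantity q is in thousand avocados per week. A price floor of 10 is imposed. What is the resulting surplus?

At p = 10: qd = 1390 and qs = 1454.
Surplus = qs - qd = 1454 - 1390 = 64.

Surplus = 64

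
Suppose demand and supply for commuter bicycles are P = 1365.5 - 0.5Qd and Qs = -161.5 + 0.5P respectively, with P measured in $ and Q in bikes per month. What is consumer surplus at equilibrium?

In direct form, Qd = 2731 - 2P.
Equating demand and supply, 2731 - 2P = -161.5 + 0.5P gives 2.5P = 2892.5, so P* = 1157.
Plugging P* into demand: Q* = 2731 - 2(1157) = 417.
Demand choke price (Qd = 0): P = 2731/2 = 1365.5. Consumer surplus = ½ × (1365.5 - 1157) × 417 = 43472.25.

Consumer surplus = 43472.25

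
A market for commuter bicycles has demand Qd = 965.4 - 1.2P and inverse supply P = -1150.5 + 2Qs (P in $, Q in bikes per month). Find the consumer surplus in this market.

Consumer surplus = 198375

Solving each curve for Q: Qs = 575.25 + 0.5P.
The market clears where 965.4 - 1.2P = 575.25 + 0.5P. Rearranging, 1.7P = 390.15, hence P* = 229.5.
From the demand curve, Q* = 965.4 - 1.2(229.5) = 690.
Demand choke price (Qd = 0): P = 965.4/1.2 = 804.5. Consumer surplus = ½ × (804.5 - 229.5) × 690 = 198375.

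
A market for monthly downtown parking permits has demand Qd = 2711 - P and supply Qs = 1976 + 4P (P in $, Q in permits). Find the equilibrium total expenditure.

Total expenditure = 376908

The market clears where 2711 - P = 1976 + 4P. Rearranging, 5P = 735, hence P* = 147.
From the demand curve, Q* = 2711 - 147 = 2564.
Total expenditure = P* × Q* = 147 × 2564 = 376908.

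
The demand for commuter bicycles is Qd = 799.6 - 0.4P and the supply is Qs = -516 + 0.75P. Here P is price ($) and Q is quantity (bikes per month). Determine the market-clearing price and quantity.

P* = 1144, Q* = 342

At equilibrium Qd = Qs, so 799.6 - 0.4P = -516 + 0.75P; collecting terms, 1315.6 = 1.15P and P* = 1144.
From the demand curve, Q* = 799.6 - 0.4(1144) = 342.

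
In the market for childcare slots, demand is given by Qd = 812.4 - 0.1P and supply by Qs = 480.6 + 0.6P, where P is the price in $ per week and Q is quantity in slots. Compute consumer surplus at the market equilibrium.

Consumer surplus = 2926125

Set Qd = Qs: 812.4 - 0.1P = 480.6 + 0.6P, so 331.8 = 0.7P and P* = 474.
Plugging P* into demand: Q* = 812.4 - 0.1(474) = 765.
Demand choke price (Qd = 0): P = 812.4/0.1 = 8124. Consumer surplus = ½ × (8124 - 474) × 765 = 2926125.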